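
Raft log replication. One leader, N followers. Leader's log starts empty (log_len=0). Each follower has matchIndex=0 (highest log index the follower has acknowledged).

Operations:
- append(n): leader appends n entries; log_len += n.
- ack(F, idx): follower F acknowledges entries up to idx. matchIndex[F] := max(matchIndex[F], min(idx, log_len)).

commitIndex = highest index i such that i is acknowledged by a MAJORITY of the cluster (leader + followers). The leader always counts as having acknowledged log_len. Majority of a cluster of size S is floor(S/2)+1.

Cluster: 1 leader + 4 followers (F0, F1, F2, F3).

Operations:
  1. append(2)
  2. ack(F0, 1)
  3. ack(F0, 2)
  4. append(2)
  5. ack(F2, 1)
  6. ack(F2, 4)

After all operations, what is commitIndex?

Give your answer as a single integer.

Answer: 2

Derivation:
Op 1: append 2 -> log_len=2
Op 2: F0 acks idx 1 -> match: F0=1 F1=0 F2=0 F3=0; commitIndex=0
Op 3: F0 acks idx 2 -> match: F0=2 F1=0 F2=0 F3=0; commitIndex=0
Op 4: append 2 -> log_len=4
Op 5: F2 acks idx 1 -> match: F0=2 F1=0 F2=1 F3=0; commitIndex=1
Op 6: F2 acks idx 4 -> match: F0=2 F1=0 F2=4 F3=0; commitIndex=2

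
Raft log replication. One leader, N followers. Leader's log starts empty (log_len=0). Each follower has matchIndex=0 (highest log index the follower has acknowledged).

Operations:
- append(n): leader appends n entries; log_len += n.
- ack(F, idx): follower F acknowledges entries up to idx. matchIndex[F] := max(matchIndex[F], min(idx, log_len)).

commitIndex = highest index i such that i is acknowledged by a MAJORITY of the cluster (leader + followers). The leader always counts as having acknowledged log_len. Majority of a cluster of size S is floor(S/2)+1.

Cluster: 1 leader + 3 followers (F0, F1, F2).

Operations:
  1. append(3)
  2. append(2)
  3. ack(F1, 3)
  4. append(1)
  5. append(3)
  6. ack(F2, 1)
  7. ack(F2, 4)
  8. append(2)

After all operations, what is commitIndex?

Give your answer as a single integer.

Op 1: append 3 -> log_len=3
Op 2: append 2 -> log_len=5
Op 3: F1 acks idx 3 -> match: F0=0 F1=3 F2=0; commitIndex=0
Op 4: append 1 -> log_len=6
Op 5: append 3 -> log_len=9
Op 6: F2 acks idx 1 -> match: F0=0 F1=3 F2=1; commitIndex=1
Op 7: F2 acks idx 4 -> match: F0=0 F1=3 F2=4; commitIndex=3
Op 8: append 2 -> log_len=11

Answer: 3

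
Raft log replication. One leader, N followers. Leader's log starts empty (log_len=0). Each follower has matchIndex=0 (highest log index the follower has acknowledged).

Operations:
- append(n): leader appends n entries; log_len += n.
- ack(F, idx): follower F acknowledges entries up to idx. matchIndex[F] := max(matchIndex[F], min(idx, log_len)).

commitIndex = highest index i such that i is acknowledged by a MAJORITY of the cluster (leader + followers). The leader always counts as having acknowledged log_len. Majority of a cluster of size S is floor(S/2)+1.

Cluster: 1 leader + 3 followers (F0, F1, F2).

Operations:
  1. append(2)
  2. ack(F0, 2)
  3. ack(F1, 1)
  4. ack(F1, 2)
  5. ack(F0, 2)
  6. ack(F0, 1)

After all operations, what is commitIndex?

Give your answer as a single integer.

Op 1: append 2 -> log_len=2
Op 2: F0 acks idx 2 -> match: F0=2 F1=0 F2=0; commitIndex=0
Op 3: F1 acks idx 1 -> match: F0=2 F1=1 F2=0; commitIndex=1
Op 4: F1 acks idx 2 -> match: F0=2 F1=2 F2=0; commitIndex=2
Op 5: F0 acks idx 2 -> match: F0=2 F1=2 F2=0; commitIndex=2
Op 6: F0 acks idx 1 -> match: F0=2 F1=2 F2=0; commitIndex=2

Answer: 2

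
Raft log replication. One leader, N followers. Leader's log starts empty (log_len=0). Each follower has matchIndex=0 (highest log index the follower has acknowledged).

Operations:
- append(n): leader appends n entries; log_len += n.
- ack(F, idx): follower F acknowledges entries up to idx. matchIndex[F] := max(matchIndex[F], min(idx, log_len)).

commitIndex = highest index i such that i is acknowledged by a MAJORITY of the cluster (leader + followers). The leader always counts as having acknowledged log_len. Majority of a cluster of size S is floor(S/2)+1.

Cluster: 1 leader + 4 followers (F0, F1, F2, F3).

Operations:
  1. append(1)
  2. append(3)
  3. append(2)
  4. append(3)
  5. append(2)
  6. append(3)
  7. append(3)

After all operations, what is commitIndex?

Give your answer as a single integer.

Answer: 0

Derivation:
Op 1: append 1 -> log_len=1
Op 2: append 3 -> log_len=4
Op 3: append 2 -> log_len=6
Op 4: append 3 -> log_len=9
Op 5: append 2 -> log_len=11
Op 6: append 3 -> log_len=14
Op 7: append 3 -> log_len=17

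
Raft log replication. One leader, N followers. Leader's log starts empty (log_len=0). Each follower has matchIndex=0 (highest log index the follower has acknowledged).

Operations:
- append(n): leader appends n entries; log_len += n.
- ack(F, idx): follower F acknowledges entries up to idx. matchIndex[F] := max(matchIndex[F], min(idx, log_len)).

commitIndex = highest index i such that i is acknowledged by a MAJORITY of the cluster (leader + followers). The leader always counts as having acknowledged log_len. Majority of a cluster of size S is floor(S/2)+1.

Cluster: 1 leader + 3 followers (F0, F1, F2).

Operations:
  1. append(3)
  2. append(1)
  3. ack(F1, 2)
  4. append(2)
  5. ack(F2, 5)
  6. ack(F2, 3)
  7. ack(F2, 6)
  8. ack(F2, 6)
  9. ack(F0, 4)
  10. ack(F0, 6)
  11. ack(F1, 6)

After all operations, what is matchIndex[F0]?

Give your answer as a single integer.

Answer: 6

Derivation:
Op 1: append 3 -> log_len=3
Op 2: append 1 -> log_len=4
Op 3: F1 acks idx 2 -> match: F0=0 F1=2 F2=0; commitIndex=0
Op 4: append 2 -> log_len=6
Op 5: F2 acks idx 5 -> match: F0=0 F1=2 F2=5; commitIndex=2
Op 6: F2 acks idx 3 -> match: F0=0 F1=2 F2=5; commitIndex=2
Op 7: F2 acks idx 6 -> match: F0=0 F1=2 F2=6; commitIndex=2
Op 8: F2 acks idx 6 -> match: F0=0 F1=2 F2=6; commitIndex=2
Op 9: F0 acks idx 4 -> match: F0=4 F1=2 F2=6; commitIndex=4
Op 10: F0 acks idx 6 -> match: F0=6 F1=2 F2=6; commitIndex=6
Op 11: F1 acks idx 6 -> match: F0=6 F1=6 F2=6; commitIndex=6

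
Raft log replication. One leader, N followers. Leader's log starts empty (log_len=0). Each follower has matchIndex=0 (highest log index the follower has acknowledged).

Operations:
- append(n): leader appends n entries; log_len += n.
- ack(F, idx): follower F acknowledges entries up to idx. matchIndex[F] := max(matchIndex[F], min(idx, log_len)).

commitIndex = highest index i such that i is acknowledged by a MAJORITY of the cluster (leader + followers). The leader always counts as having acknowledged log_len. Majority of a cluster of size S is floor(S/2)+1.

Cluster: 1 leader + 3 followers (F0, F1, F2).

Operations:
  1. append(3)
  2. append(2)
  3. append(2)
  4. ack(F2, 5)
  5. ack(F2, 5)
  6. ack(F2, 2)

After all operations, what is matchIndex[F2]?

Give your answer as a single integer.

Answer: 5

Derivation:
Op 1: append 3 -> log_len=3
Op 2: append 2 -> log_len=5
Op 3: append 2 -> log_len=7
Op 4: F2 acks idx 5 -> match: F0=0 F1=0 F2=5; commitIndex=0
Op 5: F2 acks idx 5 -> match: F0=0 F1=0 F2=5; commitIndex=0
Op 6: F2 acks idx 2 -> match: F0=0 F1=0 F2=5; commitIndex=0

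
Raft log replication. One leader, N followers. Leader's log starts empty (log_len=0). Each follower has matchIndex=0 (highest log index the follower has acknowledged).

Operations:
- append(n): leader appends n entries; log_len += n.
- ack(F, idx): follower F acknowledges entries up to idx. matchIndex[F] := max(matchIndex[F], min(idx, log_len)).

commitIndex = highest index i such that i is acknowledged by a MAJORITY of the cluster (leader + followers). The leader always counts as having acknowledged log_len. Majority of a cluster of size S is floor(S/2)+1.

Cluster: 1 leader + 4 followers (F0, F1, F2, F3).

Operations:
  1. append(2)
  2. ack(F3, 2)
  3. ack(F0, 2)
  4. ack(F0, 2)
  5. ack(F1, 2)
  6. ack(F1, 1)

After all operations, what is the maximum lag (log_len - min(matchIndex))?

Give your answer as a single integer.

Op 1: append 2 -> log_len=2
Op 2: F3 acks idx 2 -> match: F0=0 F1=0 F2=0 F3=2; commitIndex=0
Op 3: F0 acks idx 2 -> match: F0=2 F1=0 F2=0 F3=2; commitIndex=2
Op 4: F0 acks idx 2 -> match: F0=2 F1=0 F2=0 F3=2; commitIndex=2
Op 5: F1 acks idx 2 -> match: F0=2 F1=2 F2=0 F3=2; commitIndex=2
Op 6: F1 acks idx 1 -> match: F0=2 F1=2 F2=0 F3=2; commitIndex=2

Answer: 2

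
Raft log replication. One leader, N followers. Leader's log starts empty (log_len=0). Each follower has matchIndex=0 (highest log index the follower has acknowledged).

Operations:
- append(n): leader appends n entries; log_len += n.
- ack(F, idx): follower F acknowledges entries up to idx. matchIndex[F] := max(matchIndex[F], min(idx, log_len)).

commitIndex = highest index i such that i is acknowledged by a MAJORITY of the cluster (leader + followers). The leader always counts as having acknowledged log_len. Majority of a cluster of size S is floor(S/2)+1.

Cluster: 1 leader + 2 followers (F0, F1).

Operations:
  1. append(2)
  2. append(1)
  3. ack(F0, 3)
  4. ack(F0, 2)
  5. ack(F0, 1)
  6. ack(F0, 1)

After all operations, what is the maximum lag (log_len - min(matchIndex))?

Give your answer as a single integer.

Answer: 3

Derivation:
Op 1: append 2 -> log_len=2
Op 2: append 1 -> log_len=3
Op 3: F0 acks idx 3 -> match: F0=3 F1=0; commitIndex=3
Op 4: F0 acks idx 2 -> match: F0=3 F1=0; commitIndex=3
Op 5: F0 acks idx 1 -> match: F0=3 F1=0; commitIndex=3
Op 6: F0 acks idx 1 -> match: F0=3 F1=0; commitIndex=3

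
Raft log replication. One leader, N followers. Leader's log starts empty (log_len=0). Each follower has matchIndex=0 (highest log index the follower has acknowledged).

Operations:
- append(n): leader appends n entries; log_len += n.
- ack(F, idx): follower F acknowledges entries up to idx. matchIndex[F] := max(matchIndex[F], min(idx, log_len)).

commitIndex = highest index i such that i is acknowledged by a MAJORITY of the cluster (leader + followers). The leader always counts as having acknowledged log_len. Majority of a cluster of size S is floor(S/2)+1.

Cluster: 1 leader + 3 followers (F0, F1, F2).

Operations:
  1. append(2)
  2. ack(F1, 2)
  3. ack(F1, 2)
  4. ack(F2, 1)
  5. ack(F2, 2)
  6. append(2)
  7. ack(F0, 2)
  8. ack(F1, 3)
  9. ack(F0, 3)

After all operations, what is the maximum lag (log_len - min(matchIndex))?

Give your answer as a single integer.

Answer: 2

Derivation:
Op 1: append 2 -> log_len=2
Op 2: F1 acks idx 2 -> match: F0=0 F1=2 F2=0; commitIndex=0
Op 3: F1 acks idx 2 -> match: F0=0 F1=2 F2=0; commitIndex=0
Op 4: F2 acks idx 1 -> match: F0=0 F1=2 F2=1; commitIndex=1
Op 5: F2 acks idx 2 -> match: F0=0 F1=2 F2=2; commitIndex=2
Op 6: append 2 -> log_len=4
Op 7: F0 acks idx 2 -> match: F0=2 F1=2 F2=2; commitIndex=2
Op 8: F1 acks idx 3 -> match: F0=2 F1=3 F2=2; commitIndex=2
Op 9: F0 acks idx 3 -> match: F0=3 F1=3 F2=2; commitIndex=3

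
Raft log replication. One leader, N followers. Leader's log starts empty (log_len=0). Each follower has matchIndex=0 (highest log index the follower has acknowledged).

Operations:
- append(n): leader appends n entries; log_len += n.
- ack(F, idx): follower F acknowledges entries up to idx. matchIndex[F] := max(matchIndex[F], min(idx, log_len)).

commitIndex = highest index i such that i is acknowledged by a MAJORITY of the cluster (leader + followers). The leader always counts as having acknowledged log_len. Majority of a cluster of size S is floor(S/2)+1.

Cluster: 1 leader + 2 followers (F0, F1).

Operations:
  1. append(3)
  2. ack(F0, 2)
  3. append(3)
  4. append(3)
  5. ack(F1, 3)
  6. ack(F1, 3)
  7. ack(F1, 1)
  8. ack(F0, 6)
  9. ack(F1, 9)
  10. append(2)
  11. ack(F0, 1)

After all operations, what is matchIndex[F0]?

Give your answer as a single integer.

Op 1: append 3 -> log_len=3
Op 2: F0 acks idx 2 -> match: F0=2 F1=0; commitIndex=2
Op 3: append 3 -> log_len=6
Op 4: append 3 -> log_len=9
Op 5: F1 acks idx 3 -> match: F0=2 F1=3; commitIndex=3
Op 6: F1 acks idx 3 -> match: F0=2 F1=3; commitIndex=3
Op 7: F1 acks idx 1 -> match: F0=2 F1=3; commitIndex=3
Op 8: F0 acks idx 6 -> match: F0=6 F1=3; commitIndex=6
Op 9: F1 acks idx 9 -> match: F0=6 F1=9; commitIndex=9
Op 10: append 2 -> log_len=11
Op 11: F0 acks idx 1 -> match: F0=6 F1=9; commitIndex=9

Answer: 6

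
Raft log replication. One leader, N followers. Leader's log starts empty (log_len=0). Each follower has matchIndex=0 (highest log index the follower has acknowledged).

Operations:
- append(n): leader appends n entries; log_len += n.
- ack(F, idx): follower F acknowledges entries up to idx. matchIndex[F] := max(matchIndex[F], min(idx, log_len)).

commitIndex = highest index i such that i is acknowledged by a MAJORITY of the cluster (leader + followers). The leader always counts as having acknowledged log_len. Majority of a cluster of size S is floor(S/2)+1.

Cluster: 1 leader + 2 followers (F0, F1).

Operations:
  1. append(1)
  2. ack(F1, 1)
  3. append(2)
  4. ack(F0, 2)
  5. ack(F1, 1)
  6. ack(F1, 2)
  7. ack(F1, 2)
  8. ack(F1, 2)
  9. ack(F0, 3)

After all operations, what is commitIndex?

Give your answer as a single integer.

Op 1: append 1 -> log_len=1
Op 2: F1 acks idx 1 -> match: F0=0 F1=1; commitIndex=1
Op 3: append 2 -> log_len=3
Op 4: F0 acks idx 2 -> match: F0=2 F1=1; commitIndex=2
Op 5: F1 acks idx 1 -> match: F0=2 F1=1; commitIndex=2
Op 6: F1 acks idx 2 -> match: F0=2 F1=2; commitIndex=2
Op 7: F1 acks idx 2 -> match: F0=2 F1=2; commitIndex=2
Op 8: F1 acks idx 2 -> match: F0=2 F1=2; commitIndex=2
Op 9: F0 acks idx 3 -> match: F0=3 F1=2; commitIndex=3

Answer: 3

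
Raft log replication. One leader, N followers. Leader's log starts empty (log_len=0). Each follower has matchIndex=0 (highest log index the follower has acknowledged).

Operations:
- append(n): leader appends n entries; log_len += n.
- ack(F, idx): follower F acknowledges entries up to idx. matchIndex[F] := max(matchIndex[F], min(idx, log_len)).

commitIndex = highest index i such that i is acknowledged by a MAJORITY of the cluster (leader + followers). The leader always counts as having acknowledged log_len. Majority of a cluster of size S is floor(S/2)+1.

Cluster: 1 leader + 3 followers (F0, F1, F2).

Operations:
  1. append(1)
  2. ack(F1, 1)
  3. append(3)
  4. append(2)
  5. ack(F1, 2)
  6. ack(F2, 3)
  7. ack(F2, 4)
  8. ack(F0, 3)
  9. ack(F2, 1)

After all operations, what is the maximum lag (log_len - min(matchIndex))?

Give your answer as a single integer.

Op 1: append 1 -> log_len=1
Op 2: F1 acks idx 1 -> match: F0=0 F1=1 F2=0; commitIndex=0
Op 3: append 3 -> log_len=4
Op 4: append 2 -> log_len=6
Op 5: F1 acks idx 2 -> match: F0=0 F1=2 F2=0; commitIndex=0
Op 6: F2 acks idx 3 -> match: F0=0 F1=2 F2=3; commitIndex=2
Op 7: F2 acks idx 4 -> match: F0=0 F1=2 F2=4; commitIndex=2
Op 8: F0 acks idx 3 -> match: F0=3 F1=2 F2=4; commitIndex=3
Op 9: F2 acks idx 1 -> match: F0=3 F1=2 F2=4; commitIndex=3

Answer: 4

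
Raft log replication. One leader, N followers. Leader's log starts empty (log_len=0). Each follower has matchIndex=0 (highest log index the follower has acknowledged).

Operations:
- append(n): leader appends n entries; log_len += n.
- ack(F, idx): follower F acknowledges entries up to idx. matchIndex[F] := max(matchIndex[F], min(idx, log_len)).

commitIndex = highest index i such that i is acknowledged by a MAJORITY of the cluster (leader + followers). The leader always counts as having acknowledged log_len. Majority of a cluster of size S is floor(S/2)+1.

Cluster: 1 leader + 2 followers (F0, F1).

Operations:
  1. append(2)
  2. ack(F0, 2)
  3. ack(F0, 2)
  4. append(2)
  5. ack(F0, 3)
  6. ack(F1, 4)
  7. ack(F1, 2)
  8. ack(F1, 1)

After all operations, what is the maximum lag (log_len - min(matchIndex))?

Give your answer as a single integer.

Answer: 1

Derivation:
Op 1: append 2 -> log_len=2
Op 2: F0 acks idx 2 -> match: F0=2 F1=0; commitIndex=2
Op 3: F0 acks idx 2 -> match: F0=2 F1=0; commitIndex=2
Op 4: append 2 -> log_len=4
Op 5: F0 acks idx 3 -> match: F0=3 F1=0; commitIndex=3
Op 6: F1 acks idx 4 -> match: F0=3 F1=4; commitIndex=4
Op 7: F1 acks idx 2 -> match: F0=3 F1=4; commitIndex=4
Op 8: F1 acks idx 1 -> match: F0=3 F1=4; commitIndex=4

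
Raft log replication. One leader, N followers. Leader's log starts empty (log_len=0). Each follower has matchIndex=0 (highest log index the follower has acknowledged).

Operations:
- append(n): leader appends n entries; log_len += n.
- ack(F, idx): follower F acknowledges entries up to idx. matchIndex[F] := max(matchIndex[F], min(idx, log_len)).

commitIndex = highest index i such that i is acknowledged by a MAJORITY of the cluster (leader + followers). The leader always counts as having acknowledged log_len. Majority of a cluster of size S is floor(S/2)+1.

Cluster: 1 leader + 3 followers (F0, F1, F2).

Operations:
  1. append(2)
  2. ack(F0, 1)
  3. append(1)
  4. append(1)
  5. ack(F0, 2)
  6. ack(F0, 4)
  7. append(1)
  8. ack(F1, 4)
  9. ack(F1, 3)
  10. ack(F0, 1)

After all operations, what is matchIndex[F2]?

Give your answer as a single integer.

Op 1: append 2 -> log_len=2
Op 2: F0 acks idx 1 -> match: F0=1 F1=0 F2=0; commitIndex=0
Op 3: append 1 -> log_len=3
Op 4: append 1 -> log_len=4
Op 5: F0 acks idx 2 -> match: F0=2 F1=0 F2=0; commitIndex=0
Op 6: F0 acks idx 4 -> match: F0=4 F1=0 F2=0; commitIndex=0
Op 7: append 1 -> log_len=5
Op 8: F1 acks idx 4 -> match: F0=4 F1=4 F2=0; commitIndex=4
Op 9: F1 acks idx 3 -> match: F0=4 F1=4 F2=0; commitIndex=4
Op 10: F0 acks idx 1 -> match: F0=4 F1=4 F2=0; commitIndex=4

Answer: 0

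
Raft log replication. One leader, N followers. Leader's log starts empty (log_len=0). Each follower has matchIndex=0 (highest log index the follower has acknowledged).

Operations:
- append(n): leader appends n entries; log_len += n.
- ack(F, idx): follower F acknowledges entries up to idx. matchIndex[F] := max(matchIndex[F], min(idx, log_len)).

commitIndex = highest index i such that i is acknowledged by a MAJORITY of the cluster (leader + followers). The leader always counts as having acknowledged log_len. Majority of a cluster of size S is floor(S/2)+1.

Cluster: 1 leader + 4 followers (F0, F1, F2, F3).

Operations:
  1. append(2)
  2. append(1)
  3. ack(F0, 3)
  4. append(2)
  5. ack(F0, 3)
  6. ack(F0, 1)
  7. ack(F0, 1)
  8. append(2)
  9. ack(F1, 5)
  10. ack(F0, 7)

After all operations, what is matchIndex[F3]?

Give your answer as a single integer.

Op 1: append 2 -> log_len=2
Op 2: append 1 -> log_len=3
Op 3: F0 acks idx 3 -> match: F0=3 F1=0 F2=0 F3=0; commitIndex=0
Op 4: append 2 -> log_len=5
Op 5: F0 acks idx 3 -> match: F0=3 F1=0 F2=0 F3=0; commitIndex=0
Op 6: F0 acks idx 1 -> match: F0=3 F1=0 F2=0 F3=0; commitIndex=0
Op 7: F0 acks idx 1 -> match: F0=3 F1=0 F2=0 F3=0; commitIndex=0
Op 8: append 2 -> log_len=7
Op 9: F1 acks idx 5 -> match: F0=3 F1=5 F2=0 F3=0; commitIndex=3
Op 10: F0 acks idx 7 -> match: F0=7 F1=5 F2=0 F3=0; commitIndex=5

Answer: 0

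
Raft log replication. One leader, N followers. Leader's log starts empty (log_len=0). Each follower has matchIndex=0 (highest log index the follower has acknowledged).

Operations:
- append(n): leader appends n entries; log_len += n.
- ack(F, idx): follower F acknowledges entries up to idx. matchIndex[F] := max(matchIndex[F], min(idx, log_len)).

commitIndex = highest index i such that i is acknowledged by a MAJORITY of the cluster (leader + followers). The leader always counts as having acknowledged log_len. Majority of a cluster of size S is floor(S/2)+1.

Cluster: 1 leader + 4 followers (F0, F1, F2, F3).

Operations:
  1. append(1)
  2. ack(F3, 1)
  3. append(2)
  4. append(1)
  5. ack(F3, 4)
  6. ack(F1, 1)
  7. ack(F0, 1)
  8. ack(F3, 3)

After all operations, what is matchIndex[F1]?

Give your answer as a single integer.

Answer: 1

Derivation:
Op 1: append 1 -> log_len=1
Op 2: F3 acks idx 1 -> match: F0=0 F1=0 F2=0 F3=1; commitIndex=0
Op 3: append 2 -> log_len=3
Op 4: append 1 -> log_len=4
Op 5: F3 acks idx 4 -> match: F0=0 F1=0 F2=0 F3=4; commitIndex=0
Op 6: F1 acks idx 1 -> match: F0=0 F1=1 F2=0 F3=4; commitIndex=1
Op 7: F0 acks idx 1 -> match: F0=1 F1=1 F2=0 F3=4; commitIndex=1
Op 8: F3 acks idx 3 -> match: F0=1 F1=1 F2=0 F3=4; commitIndex=1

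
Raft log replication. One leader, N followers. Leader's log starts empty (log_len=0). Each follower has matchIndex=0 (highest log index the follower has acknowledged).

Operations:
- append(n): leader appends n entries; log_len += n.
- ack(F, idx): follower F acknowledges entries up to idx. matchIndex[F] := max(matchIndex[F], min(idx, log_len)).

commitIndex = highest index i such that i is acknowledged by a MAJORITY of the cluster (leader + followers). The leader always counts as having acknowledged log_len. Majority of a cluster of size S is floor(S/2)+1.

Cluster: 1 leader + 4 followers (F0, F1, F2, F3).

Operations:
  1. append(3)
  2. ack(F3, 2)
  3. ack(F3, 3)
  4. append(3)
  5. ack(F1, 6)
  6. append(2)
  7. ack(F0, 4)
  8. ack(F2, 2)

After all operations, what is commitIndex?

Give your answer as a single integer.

Answer: 4

Derivation:
Op 1: append 3 -> log_len=3
Op 2: F3 acks idx 2 -> match: F0=0 F1=0 F2=0 F3=2; commitIndex=0
Op 3: F3 acks idx 3 -> match: F0=0 F1=0 F2=0 F3=3; commitIndex=0
Op 4: append 3 -> log_len=6
Op 5: F1 acks idx 6 -> match: F0=0 F1=6 F2=0 F3=3; commitIndex=3
Op 6: append 2 -> log_len=8
Op 7: F0 acks idx 4 -> match: F0=4 F1=6 F2=0 F3=3; commitIndex=4
Op 8: F2 acks idx 2 -> match: F0=4 F1=6 F2=2 F3=3; commitIndex=4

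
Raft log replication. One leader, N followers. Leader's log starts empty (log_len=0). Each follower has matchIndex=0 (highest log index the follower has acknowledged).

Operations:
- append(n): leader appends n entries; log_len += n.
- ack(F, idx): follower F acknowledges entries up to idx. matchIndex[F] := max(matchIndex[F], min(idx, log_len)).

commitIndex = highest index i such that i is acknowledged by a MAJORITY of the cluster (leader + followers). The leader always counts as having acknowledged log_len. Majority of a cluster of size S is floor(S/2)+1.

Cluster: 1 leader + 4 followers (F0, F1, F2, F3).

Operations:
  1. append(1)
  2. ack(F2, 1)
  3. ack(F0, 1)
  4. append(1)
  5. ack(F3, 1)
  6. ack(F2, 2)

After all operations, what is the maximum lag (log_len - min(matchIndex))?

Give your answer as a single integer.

Answer: 2

Derivation:
Op 1: append 1 -> log_len=1
Op 2: F2 acks idx 1 -> match: F0=0 F1=0 F2=1 F3=0; commitIndex=0
Op 3: F0 acks idx 1 -> match: F0=1 F1=0 F2=1 F3=0; commitIndex=1
Op 4: append 1 -> log_len=2
Op 5: F3 acks idx 1 -> match: F0=1 F1=0 F2=1 F3=1; commitIndex=1
Op 6: F2 acks idx 2 -> match: F0=1 F1=0 F2=2 F3=1; commitIndex=1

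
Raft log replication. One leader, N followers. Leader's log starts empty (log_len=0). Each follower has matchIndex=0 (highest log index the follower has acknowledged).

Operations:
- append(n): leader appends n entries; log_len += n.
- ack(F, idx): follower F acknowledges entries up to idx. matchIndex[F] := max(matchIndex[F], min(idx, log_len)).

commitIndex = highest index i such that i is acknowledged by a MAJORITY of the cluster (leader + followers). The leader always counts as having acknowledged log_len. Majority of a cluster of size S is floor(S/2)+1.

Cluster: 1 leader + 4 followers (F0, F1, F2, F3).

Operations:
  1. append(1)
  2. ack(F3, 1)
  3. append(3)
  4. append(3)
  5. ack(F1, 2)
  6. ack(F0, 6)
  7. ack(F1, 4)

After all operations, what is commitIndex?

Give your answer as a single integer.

Op 1: append 1 -> log_len=1
Op 2: F3 acks idx 1 -> match: F0=0 F1=0 F2=0 F3=1; commitIndex=0
Op 3: append 3 -> log_len=4
Op 4: append 3 -> log_len=7
Op 5: F1 acks idx 2 -> match: F0=0 F1=2 F2=0 F3=1; commitIndex=1
Op 6: F0 acks idx 6 -> match: F0=6 F1=2 F2=0 F3=1; commitIndex=2
Op 7: F1 acks idx 4 -> match: F0=6 F1=4 F2=0 F3=1; commitIndex=4

Answer: 4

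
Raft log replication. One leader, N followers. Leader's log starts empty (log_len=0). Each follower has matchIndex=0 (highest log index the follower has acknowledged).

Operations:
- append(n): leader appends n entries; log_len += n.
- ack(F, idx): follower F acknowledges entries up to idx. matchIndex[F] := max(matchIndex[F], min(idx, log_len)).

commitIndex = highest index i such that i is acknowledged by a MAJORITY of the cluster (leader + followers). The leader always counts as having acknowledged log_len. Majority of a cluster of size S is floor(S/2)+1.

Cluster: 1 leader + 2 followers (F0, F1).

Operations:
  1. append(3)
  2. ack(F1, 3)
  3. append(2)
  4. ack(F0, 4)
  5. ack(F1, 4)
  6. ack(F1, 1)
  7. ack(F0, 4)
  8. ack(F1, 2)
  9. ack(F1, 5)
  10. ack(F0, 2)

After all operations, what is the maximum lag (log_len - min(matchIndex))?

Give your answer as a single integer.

Answer: 1

Derivation:
Op 1: append 3 -> log_len=3
Op 2: F1 acks idx 3 -> match: F0=0 F1=3; commitIndex=3
Op 3: append 2 -> log_len=5
Op 4: F0 acks idx 4 -> match: F0=4 F1=3; commitIndex=4
Op 5: F1 acks idx 4 -> match: F0=4 F1=4; commitIndex=4
Op 6: F1 acks idx 1 -> match: F0=4 F1=4; commitIndex=4
Op 7: F0 acks idx 4 -> match: F0=4 F1=4; commitIndex=4
Op 8: F1 acks idx 2 -> match: F0=4 F1=4; commitIndex=4
Op 9: F1 acks idx 5 -> match: F0=4 F1=5; commitIndex=5
Op 10: F0 acks idx 2 -> match: F0=4 F1=5; commitIndex=5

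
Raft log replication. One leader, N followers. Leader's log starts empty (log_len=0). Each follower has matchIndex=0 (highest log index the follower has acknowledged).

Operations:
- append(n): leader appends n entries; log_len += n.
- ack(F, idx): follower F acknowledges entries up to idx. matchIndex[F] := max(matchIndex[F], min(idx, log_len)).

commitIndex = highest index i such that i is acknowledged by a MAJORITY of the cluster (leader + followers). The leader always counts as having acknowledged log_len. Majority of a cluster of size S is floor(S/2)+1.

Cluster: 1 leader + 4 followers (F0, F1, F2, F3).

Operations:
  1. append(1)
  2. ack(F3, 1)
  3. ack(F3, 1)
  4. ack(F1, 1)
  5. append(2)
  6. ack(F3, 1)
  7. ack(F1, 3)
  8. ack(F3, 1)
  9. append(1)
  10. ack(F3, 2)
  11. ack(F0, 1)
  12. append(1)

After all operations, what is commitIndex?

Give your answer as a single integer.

Op 1: append 1 -> log_len=1
Op 2: F3 acks idx 1 -> match: F0=0 F1=0 F2=0 F3=1; commitIndex=0
Op 3: F3 acks idx 1 -> match: F0=0 F1=0 F2=0 F3=1; commitIndex=0
Op 4: F1 acks idx 1 -> match: F0=0 F1=1 F2=0 F3=1; commitIndex=1
Op 5: append 2 -> log_len=3
Op 6: F3 acks idx 1 -> match: F0=0 F1=1 F2=0 F3=1; commitIndex=1
Op 7: F1 acks idx 3 -> match: F0=0 F1=3 F2=0 F3=1; commitIndex=1
Op 8: F3 acks idx 1 -> match: F0=0 F1=3 F2=0 F3=1; commitIndex=1
Op 9: append 1 -> log_len=4
Op 10: F3 acks idx 2 -> match: F0=0 F1=3 F2=0 F3=2; commitIndex=2
Op 11: F0 acks idx 1 -> match: F0=1 F1=3 F2=0 F3=2; commitIndex=2
Op 12: append 1 -> log_len=5

Answer: 2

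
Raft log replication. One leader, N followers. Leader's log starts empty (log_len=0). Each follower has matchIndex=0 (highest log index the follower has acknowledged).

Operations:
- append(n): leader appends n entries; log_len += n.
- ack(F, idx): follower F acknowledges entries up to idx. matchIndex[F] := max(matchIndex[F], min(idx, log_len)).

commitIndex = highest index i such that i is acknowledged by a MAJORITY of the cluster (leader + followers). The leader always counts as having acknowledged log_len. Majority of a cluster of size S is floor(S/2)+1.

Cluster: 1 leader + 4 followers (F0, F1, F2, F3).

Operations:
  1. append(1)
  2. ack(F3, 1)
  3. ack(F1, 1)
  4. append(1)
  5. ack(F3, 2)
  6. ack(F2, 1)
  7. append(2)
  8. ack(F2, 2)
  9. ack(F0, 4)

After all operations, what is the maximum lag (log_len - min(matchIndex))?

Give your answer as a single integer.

Op 1: append 1 -> log_len=1
Op 2: F3 acks idx 1 -> match: F0=0 F1=0 F2=0 F3=1; commitIndex=0
Op 3: F1 acks idx 1 -> match: F0=0 F1=1 F2=0 F3=1; commitIndex=1
Op 4: append 1 -> log_len=2
Op 5: F3 acks idx 2 -> match: F0=0 F1=1 F2=0 F3=2; commitIndex=1
Op 6: F2 acks idx 1 -> match: F0=0 F1=1 F2=1 F3=2; commitIndex=1
Op 7: append 2 -> log_len=4
Op 8: F2 acks idx 2 -> match: F0=0 F1=1 F2=2 F3=2; commitIndex=2
Op 9: F0 acks idx 4 -> match: F0=4 F1=1 F2=2 F3=2; commitIndex=2

Answer: 3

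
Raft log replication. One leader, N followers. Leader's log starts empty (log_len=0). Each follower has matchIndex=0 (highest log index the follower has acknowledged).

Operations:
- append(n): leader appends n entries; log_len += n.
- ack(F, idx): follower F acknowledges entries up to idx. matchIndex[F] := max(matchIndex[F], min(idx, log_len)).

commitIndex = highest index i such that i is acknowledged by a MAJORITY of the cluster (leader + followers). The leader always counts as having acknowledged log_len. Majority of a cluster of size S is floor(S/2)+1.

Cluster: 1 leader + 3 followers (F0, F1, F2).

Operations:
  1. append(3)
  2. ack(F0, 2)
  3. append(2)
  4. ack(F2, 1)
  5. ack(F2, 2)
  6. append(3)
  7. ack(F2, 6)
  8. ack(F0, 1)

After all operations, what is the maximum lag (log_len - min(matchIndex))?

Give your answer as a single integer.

Answer: 8

Derivation:
Op 1: append 3 -> log_len=3
Op 2: F0 acks idx 2 -> match: F0=2 F1=0 F2=0; commitIndex=0
Op 3: append 2 -> log_len=5
Op 4: F2 acks idx 1 -> match: F0=2 F1=0 F2=1; commitIndex=1
Op 5: F2 acks idx 2 -> match: F0=2 F1=0 F2=2; commitIndex=2
Op 6: append 3 -> log_len=8
Op 7: F2 acks idx 6 -> match: F0=2 F1=0 F2=6; commitIndex=2
Op 8: F0 acks idx 1 -> match: F0=2 F1=0 F2=6; commitIndex=2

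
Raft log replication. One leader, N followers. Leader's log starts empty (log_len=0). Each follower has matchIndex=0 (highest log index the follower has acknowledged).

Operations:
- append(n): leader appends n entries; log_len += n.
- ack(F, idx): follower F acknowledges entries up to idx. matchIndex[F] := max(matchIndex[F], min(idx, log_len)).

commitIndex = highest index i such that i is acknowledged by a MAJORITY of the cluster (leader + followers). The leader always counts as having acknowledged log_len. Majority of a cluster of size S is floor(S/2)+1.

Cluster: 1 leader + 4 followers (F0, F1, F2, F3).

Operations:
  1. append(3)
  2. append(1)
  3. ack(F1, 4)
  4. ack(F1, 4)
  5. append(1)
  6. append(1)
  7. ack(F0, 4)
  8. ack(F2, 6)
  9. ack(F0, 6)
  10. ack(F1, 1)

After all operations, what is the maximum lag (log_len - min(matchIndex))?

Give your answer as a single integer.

Op 1: append 3 -> log_len=3
Op 2: append 1 -> log_len=4
Op 3: F1 acks idx 4 -> match: F0=0 F1=4 F2=0 F3=0; commitIndex=0
Op 4: F1 acks idx 4 -> match: F0=0 F1=4 F2=0 F3=0; commitIndex=0
Op 5: append 1 -> log_len=5
Op 6: append 1 -> log_len=6
Op 7: F0 acks idx 4 -> match: F0=4 F1=4 F2=0 F3=0; commitIndex=4
Op 8: F2 acks idx 6 -> match: F0=4 F1=4 F2=6 F3=0; commitIndex=4
Op 9: F0 acks idx 6 -> match: F0=6 F1=4 F2=6 F3=0; commitIndex=6
Op 10: F1 acks idx 1 -> match: F0=6 F1=4 F2=6 F3=0; commitIndex=6

Answer: 6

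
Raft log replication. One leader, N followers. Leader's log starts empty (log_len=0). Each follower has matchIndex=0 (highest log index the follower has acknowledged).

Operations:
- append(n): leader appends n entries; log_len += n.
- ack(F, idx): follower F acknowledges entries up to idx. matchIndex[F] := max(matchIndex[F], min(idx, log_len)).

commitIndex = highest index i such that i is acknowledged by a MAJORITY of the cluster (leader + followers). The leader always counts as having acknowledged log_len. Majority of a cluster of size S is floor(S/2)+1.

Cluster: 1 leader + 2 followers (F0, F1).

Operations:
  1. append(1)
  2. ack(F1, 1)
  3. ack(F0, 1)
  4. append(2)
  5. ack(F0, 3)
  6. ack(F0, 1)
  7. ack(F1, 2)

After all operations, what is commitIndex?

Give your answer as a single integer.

Op 1: append 1 -> log_len=1
Op 2: F1 acks idx 1 -> match: F0=0 F1=1; commitIndex=1
Op 3: F0 acks idx 1 -> match: F0=1 F1=1; commitIndex=1
Op 4: append 2 -> log_len=3
Op 5: F0 acks idx 3 -> match: F0=3 F1=1; commitIndex=3
Op 6: F0 acks idx 1 -> match: F0=3 F1=1; commitIndex=3
Op 7: F1 acks idx 2 -> match: F0=3 F1=2; commitIndex=3

Answer: 3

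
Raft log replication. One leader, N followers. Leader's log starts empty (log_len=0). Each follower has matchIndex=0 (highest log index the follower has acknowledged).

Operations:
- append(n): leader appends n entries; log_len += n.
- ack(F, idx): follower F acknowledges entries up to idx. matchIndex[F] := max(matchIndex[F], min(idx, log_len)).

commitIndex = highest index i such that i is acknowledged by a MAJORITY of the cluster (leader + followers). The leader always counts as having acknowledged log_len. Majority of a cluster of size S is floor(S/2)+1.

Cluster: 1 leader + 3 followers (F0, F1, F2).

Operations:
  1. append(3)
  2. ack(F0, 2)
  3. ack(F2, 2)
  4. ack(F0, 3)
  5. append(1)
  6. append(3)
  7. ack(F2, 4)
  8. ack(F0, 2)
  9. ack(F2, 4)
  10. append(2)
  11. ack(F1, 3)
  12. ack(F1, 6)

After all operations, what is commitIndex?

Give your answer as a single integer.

Answer: 4

Derivation:
Op 1: append 3 -> log_len=3
Op 2: F0 acks idx 2 -> match: F0=2 F1=0 F2=0; commitIndex=0
Op 3: F2 acks idx 2 -> match: F0=2 F1=0 F2=2; commitIndex=2
Op 4: F0 acks idx 3 -> match: F0=3 F1=0 F2=2; commitIndex=2
Op 5: append 1 -> log_len=4
Op 6: append 3 -> log_len=7
Op 7: F2 acks idx 4 -> match: F0=3 F1=0 F2=4; commitIndex=3
Op 8: F0 acks idx 2 -> match: F0=3 F1=0 F2=4; commitIndex=3
Op 9: F2 acks idx 4 -> match: F0=3 F1=0 F2=4; commitIndex=3
Op 10: append 2 -> log_len=9
Op 11: F1 acks idx 3 -> match: F0=3 F1=3 F2=4; commitIndex=3
Op 12: F1 acks idx 6 -> match: F0=3 F1=6 F2=4; commitIndex=4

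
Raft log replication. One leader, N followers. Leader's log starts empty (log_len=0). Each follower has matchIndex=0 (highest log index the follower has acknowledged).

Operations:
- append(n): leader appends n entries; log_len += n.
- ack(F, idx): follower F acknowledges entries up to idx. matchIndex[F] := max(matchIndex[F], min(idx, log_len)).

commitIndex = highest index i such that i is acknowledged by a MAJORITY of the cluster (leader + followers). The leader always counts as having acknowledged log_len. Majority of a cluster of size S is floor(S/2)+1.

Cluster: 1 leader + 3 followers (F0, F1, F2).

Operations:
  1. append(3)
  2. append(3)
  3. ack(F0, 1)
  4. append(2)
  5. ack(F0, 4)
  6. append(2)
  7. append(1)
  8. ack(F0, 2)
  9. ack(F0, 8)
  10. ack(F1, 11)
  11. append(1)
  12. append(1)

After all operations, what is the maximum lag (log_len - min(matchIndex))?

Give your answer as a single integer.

Answer: 13

Derivation:
Op 1: append 3 -> log_len=3
Op 2: append 3 -> log_len=6
Op 3: F0 acks idx 1 -> match: F0=1 F1=0 F2=0; commitIndex=0
Op 4: append 2 -> log_len=8
Op 5: F0 acks idx 4 -> match: F0=4 F1=0 F2=0; commitIndex=0
Op 6: append 2 -> log_len=10
Op 7: append 1 -> log_len=11
Op 8: F0 acks idx 2 -> match: F0=4 F1=0 F2=0; commitIndex=0
Op 9: F0 acks idx 8 -> match: F0=8 F1=0 F2=0; commitIndex=0
Op 10: F1 acks idx 11 -> match: F0=8 F1=11 F2=0; commitIndex=8
Op 11: append 1 -> log_len=12
Op 12: append 1 -> log_len=13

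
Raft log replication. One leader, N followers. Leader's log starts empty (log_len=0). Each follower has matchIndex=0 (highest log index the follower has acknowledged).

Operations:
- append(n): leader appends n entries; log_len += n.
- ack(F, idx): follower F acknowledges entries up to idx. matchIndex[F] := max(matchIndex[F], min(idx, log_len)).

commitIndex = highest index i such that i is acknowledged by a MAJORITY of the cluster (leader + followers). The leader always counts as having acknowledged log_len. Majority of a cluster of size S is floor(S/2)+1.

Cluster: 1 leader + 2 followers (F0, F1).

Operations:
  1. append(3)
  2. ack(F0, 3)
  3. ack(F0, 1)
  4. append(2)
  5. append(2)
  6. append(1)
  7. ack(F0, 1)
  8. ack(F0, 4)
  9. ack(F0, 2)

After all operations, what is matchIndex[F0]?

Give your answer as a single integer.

Op 1: append 3 -> log_len=3
Op 2: F0 acks idx 3 -> match: F0=3 F1=0; commitIndex=3
Op 3: F0 acks idx 1 -> match: F0=3 F1=0; commitIndex=3
Op 4: append 2 -> log_len=5
Op 5: append 2 -> log_len=7
Op 6: append 1 -> log_len=8
Op 7: F0 acks idx 1 -> match: F0=3 F1=0; commitIndex=3
Op 8: F0 acks idx 4 -> match: F0=4 F1=0; commitIndex=4
Op 9: F0 acks idx 2 -> match: F0=4 F1=0; commitIndex=4

Answer: 4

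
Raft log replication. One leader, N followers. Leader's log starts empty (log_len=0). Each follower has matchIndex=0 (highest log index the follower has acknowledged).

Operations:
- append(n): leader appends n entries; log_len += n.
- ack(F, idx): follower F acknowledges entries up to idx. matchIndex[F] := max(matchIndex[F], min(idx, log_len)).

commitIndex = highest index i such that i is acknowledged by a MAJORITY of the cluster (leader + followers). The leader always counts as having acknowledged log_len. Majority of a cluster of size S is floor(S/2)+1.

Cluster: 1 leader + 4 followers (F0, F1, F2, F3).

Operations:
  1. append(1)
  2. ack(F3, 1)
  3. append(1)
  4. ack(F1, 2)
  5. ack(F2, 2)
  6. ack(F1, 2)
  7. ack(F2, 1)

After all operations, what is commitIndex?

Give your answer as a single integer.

Op 1: append 1 -> log_len=1
Op 2: F3 acks idx 1 -> match: F0=0 F1=0 F2=0 F3=1; commitIndex=0
Op 3: append 1 -> log_len=2
Op 4: F1 acks idx 2 -> match: F0=0 F1=2 F2=0 F3=1; commitIndex=1
Op 5: F2 acks idx 2 -> match: F0=0 F1=2 F2=2 F3=1; commitIndex=2
Op 6: F1 acks idx 2 -> match: F0=0 F1=2 F2=2 F3=1; commitIndex=2
Op 7: F2 acks idx 1 -> match: F0=0 F1=2 F2=2 F3=1; commitIndex=2

Answer: 2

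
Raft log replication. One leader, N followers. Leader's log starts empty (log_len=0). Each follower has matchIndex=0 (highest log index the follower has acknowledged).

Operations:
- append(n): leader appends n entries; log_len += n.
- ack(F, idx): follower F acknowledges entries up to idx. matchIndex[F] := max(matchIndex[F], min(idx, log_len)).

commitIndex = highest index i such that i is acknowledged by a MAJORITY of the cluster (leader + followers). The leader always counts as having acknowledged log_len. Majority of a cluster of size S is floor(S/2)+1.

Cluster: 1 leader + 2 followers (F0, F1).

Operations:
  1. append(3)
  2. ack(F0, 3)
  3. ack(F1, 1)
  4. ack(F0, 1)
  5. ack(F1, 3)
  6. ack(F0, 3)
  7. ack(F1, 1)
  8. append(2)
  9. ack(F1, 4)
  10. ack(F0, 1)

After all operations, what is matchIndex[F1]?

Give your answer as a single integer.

Op 1: append 3 -> log_len=3
Op 2: F0 acks idx 3 -> match: F0=3 F1=0; commitIndex=3
Op 3: F1 acks idx 1 -> match: F0=3 F1=1; commitIndex=3
Op 4: F0 acks idx 1 -> match: F0=3 F1=1; commitIndex=3
Op 5: F1 acks idx 3 -> match: F0=3 F1=3; commitIndex=3
Op 6: F0 acks idx 3 -> match: F0=3 F1=3; commitIndex=3
Op 7: F1 acks idx 1 -> match: F0=3 F1=3; commitIndex=3
Op 8: append 2 -> log_len=5
Op 9: F1 acks idx 4 -> match: F0=3 F1=4; commitIndex=4
Op 10: F0 acks idx 1 -> match: F0=3 F1=4; commitIndex=4

Answer: 4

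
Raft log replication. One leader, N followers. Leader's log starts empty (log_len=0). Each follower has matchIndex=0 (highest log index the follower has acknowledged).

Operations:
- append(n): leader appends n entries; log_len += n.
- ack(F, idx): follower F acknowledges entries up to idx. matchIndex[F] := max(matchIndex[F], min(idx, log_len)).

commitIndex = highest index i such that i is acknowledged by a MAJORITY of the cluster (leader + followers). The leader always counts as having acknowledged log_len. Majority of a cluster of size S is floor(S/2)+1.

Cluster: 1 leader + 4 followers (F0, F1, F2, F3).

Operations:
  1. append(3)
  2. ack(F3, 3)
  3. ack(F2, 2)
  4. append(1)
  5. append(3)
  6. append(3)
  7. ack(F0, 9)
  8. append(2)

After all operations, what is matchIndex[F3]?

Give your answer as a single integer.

Op 1: append 3 -> log_len=3
Op 2: F3 acks idx 3 -> match: F0=0 F1=0 F2=0 F3=3; commitIndex=0
Op 3: F2 acks idx 2 -> match: F0=0 F1=0 F2=2 F3=3; commitIndex=2
Op 4: append 1 -> log_len=4
Op 5: append 3 -> log_len=7
Op 6: append 3 -> log_len=10
Op 7: F0 acks idx 9 -> match: F0=9 F1=0 F2=2 F3=3; commitIndex=3
Op 8: append 2 -> log_len=12

Answer: 3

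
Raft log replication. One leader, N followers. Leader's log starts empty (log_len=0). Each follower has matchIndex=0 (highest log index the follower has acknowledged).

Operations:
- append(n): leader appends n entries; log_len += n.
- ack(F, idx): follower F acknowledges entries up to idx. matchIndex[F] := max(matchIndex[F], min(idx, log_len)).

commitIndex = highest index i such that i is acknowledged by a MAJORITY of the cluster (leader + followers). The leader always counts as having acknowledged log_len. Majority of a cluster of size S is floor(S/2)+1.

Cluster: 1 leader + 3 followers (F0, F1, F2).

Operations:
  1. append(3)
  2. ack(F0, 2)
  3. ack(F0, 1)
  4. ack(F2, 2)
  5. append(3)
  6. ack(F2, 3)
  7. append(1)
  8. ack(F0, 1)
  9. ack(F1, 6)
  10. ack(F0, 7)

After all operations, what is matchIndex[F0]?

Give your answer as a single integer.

Answer: 7

Derivation:
Op 1: append 3 -> log_len=3
Op 2: F0 acks idx 2 -> match: F0=2 F1=0 F2=0; commitIndex=0
Op 3: F0 acks idx 1 -> match: F0=2 F1=0 F2=0; commitIndex=0
Op 4: F2 acks idx 2 -> match: F0=2 F1=0 F2=2; commitIndex=2
Op 5: append 3 -> log_len=6
Op 6: F2 acks idx 3 -> match: F0=2 F1=0 F2=3; commitIndex=2
Op 7: append 1 -> log_len=7
Op 8: F0 acks idx 1 -> match: F0=2 F1=0 F2=3; commitIndex=2
Op 9: F1 acks idx 6 -> match: F0=2 F1=6 F2=3; commitIndex=3
Op 10: F0 acks idx 7 -> match: F0=7 F1=6 F2=3; commitIndex=6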